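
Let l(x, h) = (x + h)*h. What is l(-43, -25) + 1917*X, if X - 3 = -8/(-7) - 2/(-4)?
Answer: 148405/14 ≈ 10600.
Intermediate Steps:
l(x, h) = h*(h + x) (l(x, h) = (h + x)*h = h*(h + x))
X = 65/14 (X = 3 + (-8/(-7) - 2/(-4)) = 3 + (-8*(-⅐) - 2*(-¼)) = 3 + (8/7 + ½) = 3 + 23/14 = 65/14 ≈ 4.6429)
l(-43, -25) + 1917*X = -25*(-25 - 43) + 1917*(65/14) = -25*(-68) + 124605/14 = 1700 + 124605/14 = 148405/14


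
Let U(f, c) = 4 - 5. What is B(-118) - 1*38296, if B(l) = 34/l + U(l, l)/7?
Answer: -15816426/413 ≈ -38296.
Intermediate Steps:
U(f, c) = -1
B(l) = -⅐ + 34/l (B(l) = 34/l - 1/7 = 34/l - 1*⅐ = 34/l - ⅐ = -⅐ + 34/l)
B(-118) - 1*38296 = (⅐)*(238 - 1*(-118))/(-118) - 1*38296 = (⅐)*(-1/118)*(238 + 118) - 38296 = (⅐)*(-1/118)*356 - 38296 = -178/413 - 38296 = -15816426/413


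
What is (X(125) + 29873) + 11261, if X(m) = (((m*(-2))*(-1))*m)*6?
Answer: 228634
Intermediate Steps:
X(m) = 12*m² (X(m) = ((-2*m*(-1))*m)*6 = ((2*m)*m)*6 = (2*m²)*6 = 12*m²)
(X(125) + 29873) + 11261 = (12*125² + 29873) + 11261 = (12*15625 + 29873) + 11261 = (187500 + 29873) + 11261 = 217373 + 11261 = 228634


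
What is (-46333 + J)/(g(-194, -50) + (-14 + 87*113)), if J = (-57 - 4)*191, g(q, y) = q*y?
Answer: -57984/19517 ≈ -2.9709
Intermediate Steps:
J = -11651 (J = -61*191 = -11651)
(-46333 + J)/(g(-194, -50) + (-14 + 87*113)) = (-46333 - 11651)/(-194*(-50) + (-14 + 87*113)) = -57984/(9700 + (-14 + 9831)) = -57984/(9700 + 9817) = -57984/19517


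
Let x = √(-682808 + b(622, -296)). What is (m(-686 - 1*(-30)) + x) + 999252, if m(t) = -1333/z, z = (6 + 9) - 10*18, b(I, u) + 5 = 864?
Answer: 164877913/165 + I*√681949 ≈ 9.9926e+5 + 825.8*I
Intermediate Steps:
b(I, u) = 859 (b(I, u) = -5 + 864 = 859)
z = -165 (z = 15 - 180 = -165)
x = I*√681949 (x = √(-682808 + 859) = √(-681949) = I*√681949 ≈ 825.8*I)
m(t) = 1333/165 (m(t) = -1333/(-165) = -1333*(-1/165) = 1333/165)
(m(-686 - 1*(-30)) + x) + 999252 = (1333/165 + I*√681949) + 999252 = 164877913/165 + I*√681949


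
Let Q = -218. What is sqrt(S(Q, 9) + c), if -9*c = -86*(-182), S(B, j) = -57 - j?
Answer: I*sqrt(16246)/3 ≈ 42.487*I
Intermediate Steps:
c = -15652/9 (c = -(-86)*(-182)/9 = -1/9*15652 = -15652/9 ≈ -1739.1)
sqrt(S(Q, 9) + c) = sqrt((-57 - 1*9) - 15652/9) = sqrt((-57 - 9) - 15652/9) = sqrt(-66 - 15652/9) = sqrt(-16246/9) = I*sqrt(16246)/3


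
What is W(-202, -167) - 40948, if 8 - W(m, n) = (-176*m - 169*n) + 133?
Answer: -104848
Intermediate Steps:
W(m, n) = -125 + 169*n + 176*m (W(m, n) = 8 - ((-176*m - 169*n) + 133) = 8 - (133 - 176*m - 169*n) = 8 + (-133 + 169*n + 176*m) = -125 + 169*n + 176*m)
W(-202, -167) - 40948 = (-125 + 169*(-167) + 176*(-202)) - 40948 = (-125 - 28223 - 35552) - 40948 = -63900 - 40948 = -104848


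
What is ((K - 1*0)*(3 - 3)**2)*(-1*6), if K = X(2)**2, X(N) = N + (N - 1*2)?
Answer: 0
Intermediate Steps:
X(N) = -2 + 2*N (X(N) = N + (N - 2) = N + (-2 + N) = -2 + 2*N)
K = 4 (K = (-2 + 2*2)**2 = (-2 + 4)**2 = 2**2 = 4)
((K - 1*0)*(3 - 3)**2)*(-1*6) = ((4 - 1*0)*(3 - 3)**2)*(-1*6) = ((4 + 0)*0**2)*(-6) = (4*0)*(-6) = 0*(-6) = 0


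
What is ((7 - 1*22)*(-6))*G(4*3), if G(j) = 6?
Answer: 540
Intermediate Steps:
((7 - 1*22)*(-6))*G(4*3) = ((7 - 1*22)*(-6))*6 = ((7 - 22)*(-6))*6 = -15*(-6)*6 = 90*6 = 540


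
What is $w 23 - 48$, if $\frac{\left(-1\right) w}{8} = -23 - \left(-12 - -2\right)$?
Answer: $2344$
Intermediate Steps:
$w = 104$ ($w = - 8 \left(-23 - \left(-12 - -2\right)\right) = - 8 \left(-23 - \left(-12 + 2\right)\right) = - 8 \left(-23 - -10\right) = - 8 \left(-23 + 10\right) = \left(-8\right) \left(-13\right) = 104$)
$w 23 - 48 = 104 \cdot 23 - 48 = 2392 - 48 = 2344$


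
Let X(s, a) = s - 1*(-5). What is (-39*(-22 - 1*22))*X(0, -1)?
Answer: 8580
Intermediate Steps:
X(s, a) = 5 + s (X(s, a) = s + 5 = 5 + s)
(-39*(-22 - 1*22))*X(0, -1) = (-39*(-22 - 1*22))*(5 + 0) = -39*(-22 - 22)*5 = -39*(-44)*5 = 1716*5 = 8580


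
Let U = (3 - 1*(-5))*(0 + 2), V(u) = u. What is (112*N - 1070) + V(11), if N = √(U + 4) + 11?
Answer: 173 + 224*√5 ≈ 673.88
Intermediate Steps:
U = 16 (U = (3 + 5)*2 = 8*2 = 16)
N = 11 + 2*√5 (N = √(16 + 4) + 11 = √20 + 11 = 2*√5 + 11 = 11 + 2*√5 ≈ 15.472)
(112*N - 1070) + V(11) = (112*(11 + 2*√5) - 1070) + 11 = ((1232 + 224*√5) - 1070) + 11 = (162 + 224*√5) + 11 = 173 + 224*√5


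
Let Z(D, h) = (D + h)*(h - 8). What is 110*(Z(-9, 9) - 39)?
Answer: -4290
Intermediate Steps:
Z(D, h) = (-8 + h)*(D + h) (Z(D, h) = (D + h)*(-8 + h) = (-8 + h)*(D + h))
110*(Z(-9, 9) - 39) = 110*((9² - 8*(-9) - 8*9 - 9*9) - 39) = 110*((81 + 72 - 72 - 81) - 39) = 110*(0 - 39) = 110*(-39) = -4290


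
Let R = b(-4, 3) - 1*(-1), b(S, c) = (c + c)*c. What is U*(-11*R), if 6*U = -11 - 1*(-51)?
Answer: -4180/3 ≈ -1393.3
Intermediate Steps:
b(S, c) = 2*c² (b(S, c) = (2*c)*c = 2*c²)
U = 20/3 (U = (-11 - 1*(-51))/6 = (-11 + 51)/6 = (⅙)*40 = 20/3 ≈ 6.6667)
R = 19 (R = 2*3² - 1*(-1) = 2*9 + 1 = 18 + 1 = 19)
U*(-11*R) = 20*(-11*19)/3 = (20/3)*(-209) = -4180/3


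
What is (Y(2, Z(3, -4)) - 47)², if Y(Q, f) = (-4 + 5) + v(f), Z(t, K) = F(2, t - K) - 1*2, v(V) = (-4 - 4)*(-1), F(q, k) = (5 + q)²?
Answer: 1444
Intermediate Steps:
v(V) = 8 (v(V) = -8*(-1) = 8)
Z(t, K) = 47 (Z(t, K) = (5 + 2)² - 1*2 = 7² - 2 = 49 - 2 = 47)
Y(Q, f) = 9 (Y(Q, f) = (-4 + 5) + 8 = 1 + 8 = 9)
(Y(2, Z(3, -4)) - 47)² = (9 - 47)² = (-38)² = 1444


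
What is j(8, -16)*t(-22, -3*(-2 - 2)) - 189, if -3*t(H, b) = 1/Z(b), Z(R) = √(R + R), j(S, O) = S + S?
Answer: -189 - 4*√6/9 ≈ -190.09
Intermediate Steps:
j(S, O) = 2*S
Z(R) = √2*√R (Z(R) = √(2*R) = √2*√R)
t(H, b) = -√2/(6*√b) (t(H, b) = -√2/(2*√b)/3 = -√2/(6*√b))
j(8, -16)*t(-22, -3*(-2 - 2)) - 189 = (2*8)*(-√2/(6*√(-3*(-2 - 2)))) - 189 = 16*(-√2/(6*√(-3*(-4)))) - 189 = 16*(-√2/(6*√12)) - 189 = 16*(-√2*√3/6/6) - 189 = 16*(-√6/36) - 189 = -4*√6/9 - 189 = -189 - 4*√6/9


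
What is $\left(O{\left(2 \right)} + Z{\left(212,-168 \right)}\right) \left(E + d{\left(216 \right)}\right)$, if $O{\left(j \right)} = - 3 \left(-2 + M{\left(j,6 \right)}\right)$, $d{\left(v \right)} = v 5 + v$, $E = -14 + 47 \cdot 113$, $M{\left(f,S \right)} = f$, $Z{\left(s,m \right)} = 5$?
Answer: $32965$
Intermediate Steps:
$E = 5297$ ($E = -14 + 5311 = 5297$)
$d{\left(v \right)} = 6 v$ ($d{\left(v \right)} = 5 v + v = 6 v$)
$O{\left(j \right)} = 6 - 3 j$ ($O{\left(j \right)} = - 3 \left(-2 + j\right) = 6 - 3 j$)
$\left(O{\left(2 \right)} + Z{\left(212,-168 \right)}\right) \left(E + d{\left(216 \right)}\right) = \left(\left(6 - 6\right) + 5\right) \left(5297 + 6 \cdot 216\right) = \left(\left(6 - 6\right) + 5\right) \left(5297 + 1296\right) = \left(0 + 5\right) 6593 = 5 \cdot 6593 = 32965$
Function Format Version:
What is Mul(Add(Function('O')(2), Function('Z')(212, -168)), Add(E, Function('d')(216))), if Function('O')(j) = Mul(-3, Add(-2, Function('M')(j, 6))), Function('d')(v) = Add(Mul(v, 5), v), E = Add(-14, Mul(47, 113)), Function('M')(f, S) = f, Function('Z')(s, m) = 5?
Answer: 32965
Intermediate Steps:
E = 5297 (E = Add(-14, 5311) = 5297)
Function('d')(v) = Mul(6, v) (Function('d')(v) = Add(Mul(5, v), v) = Mul(6, v))
Function('O')(j) = Add(6, Mul(-3, j)) (Function('O')(j) = Mul(-3, Add(-2, j)) = Add(6, Mul(-3, j)))
Mul(Add(Function('O')(2), Function('Z')(212, -168)), Add(E, Function('d')(216))) = Mul(Add(Add(6, Mul(-3, 2)), 5), Add(5297, Mul(6, 216))) = Mul(Add(Add(6, -6), 5), Add(5297, 1296)) = Mul(Add(0, 5), 6593) = Mul(5, 6593) = 32965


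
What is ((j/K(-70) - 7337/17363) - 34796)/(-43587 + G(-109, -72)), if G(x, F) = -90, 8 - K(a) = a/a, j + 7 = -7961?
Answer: 1455846793/1769515419 ≈ 0.82274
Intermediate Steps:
j = -7968 (j = -7 - 7961 = -7968)
K(a) = 7 (K(a) = 8 - a/a = 8 - 1*1 = 8 - 1 = 7)
((j/K(-70) - 7337/17363) - 34796)/(-43587 + G(-109, -72)) = ((-7968/7 - 7337/17363) - 34796)/(-43587 - 90) = ((-7968*⅐ - 7337*1/17363) - 34796)/(-43677) = ((-7968/7 - 7337/17363) - 34796)*(-1/43677) = (-138399743/121541 - 34796)*(-1/43677) = -4367540379/121541*(-1/43677) = 1455846793/1769515419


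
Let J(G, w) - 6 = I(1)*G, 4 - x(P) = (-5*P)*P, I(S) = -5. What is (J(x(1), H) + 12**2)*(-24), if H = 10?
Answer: -2520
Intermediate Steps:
x(P) = 4 + 5*P**2 (x(P) = 4 - (-5*P)*P = 4 - (-5)*P**2 = 4 + 5*P**2)
J(G, w) = 6 - 5*G
(J(x(1), H) + 12**2)*(-24) = ((6 - 5*(4 + 5*1**2)) + 12**2)*(-24) = ((6 - 5*(4 + 5*1)) + 144)*(-24) = ((6 - 5*(4 + 5)) + 144)*(-24) = ((6 - 5*9) + 144)*(-24) = ((6 - 45) + 144)*(-24) = (-39 + 144)*(-24) = 105*(-24) = -2520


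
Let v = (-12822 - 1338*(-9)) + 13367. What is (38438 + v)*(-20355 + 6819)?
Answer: -690674400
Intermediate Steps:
v = 12587 (v = (-12822 + 12042) + 13367 = -780 + 13367 = 12587)
(38438 + v)*(-20355 + 6819) = (38438 + 12587)*(-20355 + 6819) = 51025*(-13536) = -690674400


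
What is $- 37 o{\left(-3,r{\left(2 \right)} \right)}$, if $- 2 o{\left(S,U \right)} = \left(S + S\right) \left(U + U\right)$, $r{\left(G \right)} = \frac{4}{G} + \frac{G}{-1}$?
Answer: $0$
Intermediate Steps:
$r{\left(G \right)} = - G + \frac{4}{G}$ ($r{\left(G \right)} = \frac{4}{G} + G \left(-1\right) = \frac{4}{G} - G = - G + \frac{4}{G}$)
$o{\left(S,U \right)} = - 2 S U$ ($o{\left(S,U \right)} = - \frac{\left(S + S\right) \left(U + U\right)}{2} = - \frac{2 S 2 U}{2} = - \frac{4 S U}{2} = - 2 S U$)
$- 37 o{\left(-3,r{\left(2 \right)} \right)} = - 37 \left(\left(-2\right) \left(-3\right) \left(\left(-1\right) 2 + \frac{4}{2}\right)\right) = - 37 \left(\left(-2\right) \left(-3\right) \left(-2 + 4 \cdot \frac{1}{2}\right)\right) = - 37 \left(\left(-2\right) \left(-3\right) \left(-2 + 2\right)\right) = - 37 \left(\left(-2\right) \left(-3\right) 0\right) = \left(-37\right) 0 = 0$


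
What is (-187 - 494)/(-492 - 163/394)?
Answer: 268314/194011 ≈ 1.3830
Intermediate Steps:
(-187 - 494)/(-492 - 163/394) = -681/(-492 - 163*1/394) = -681/(-492 - 163/394) = -681/(-194011/394) = -681*(-394/194011) = 268314/194011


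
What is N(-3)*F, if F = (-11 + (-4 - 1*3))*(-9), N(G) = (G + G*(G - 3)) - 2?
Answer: 2106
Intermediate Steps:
N(G) = -2 + G + G*(-3 + G) (N(G) = (G + G*(-3 + G)) - 2 = -2 + G + G*(-3 + G))
F = 162 (F = (-11 + (-4 - 3))*(-9) = (-11 - 7)*(-9) = -18*(-9) = 162)
N(-3)*F = (-2 + (-3)² - 2*(-3))*162 = (-2 + 9 + 6)*162 = 13*162 = 2106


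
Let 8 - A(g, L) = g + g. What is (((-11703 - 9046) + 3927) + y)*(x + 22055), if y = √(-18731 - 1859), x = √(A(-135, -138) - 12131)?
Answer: (-16822 + I*√20590)*(22055 + 3*I*√1317) ≈ -3.7102e+8 + 1.3333e+6*I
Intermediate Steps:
A(g, L) = 8 - 2*g (A(g, L) = 8 - (g + g) = 8 - 2*g)
x = 3*I*√1317 (x = √((8 - 2*(-135)) - 12131) = √((8 + 270) - 12131) = √(278 - 12131) = √(-11853) = 3*I*√1317 ≈ 108.87*I)
y = I*√20590 (y = √(-20590) = I*√20590 ≈ 143.49*I)
(((-11703 - 9046) + 3927) + y)*(x + 22055) = (((-11703 - 9046) + 3927) + I*√20590)*(3*I*√1317 + 22055) = ((-20749 + 3927) + I*√20590)*(22055 + 3*I*√1317) = (-16822 + I*√20590)*(22055 + 3*I*√1317)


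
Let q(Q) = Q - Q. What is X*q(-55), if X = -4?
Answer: 0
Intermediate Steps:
q(Q) = 0
X*q(-55) = -4*0 = 0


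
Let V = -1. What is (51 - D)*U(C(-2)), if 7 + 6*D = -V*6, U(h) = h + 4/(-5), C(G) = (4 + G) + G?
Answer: -614/15 ≈ -40.933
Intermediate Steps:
C(G) = 4 + 2*G
U(h) = -⅘ + h (U(h) = h + 4*(-⅕) = h - ⅘ = -⅘ + h)
D = -⅙ (D = -7/6 + (-1*(-1)*6)/6 = -7/6 + (1*6)/6 = -7/6 + (⅙)*6 = -7/6 + 1 = -⅙ ≈ -0.16667)
(51 - D)*U(C(-2)) = (51 - 1*(-⅙))*(-⅘ + (4 + 2*(-2))) = (51 + ⅙)*(-⅘ + (4 - 4)) = 307*(-⅘ + 0)/6 = (307/6)*(-⅘) = -614/15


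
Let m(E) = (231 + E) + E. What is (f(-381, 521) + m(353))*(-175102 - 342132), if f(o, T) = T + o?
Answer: -557061018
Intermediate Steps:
m(E) = 231 + 2*E
(f(-381, 521) + m(353))*(-175102 - 342132) = ((521 - 381) + (231 + 2*353))*(-175102 - 342132) = (140 + (231 + 706))*(-517234) = (140 + 937)*(-517234) = 1077*(-517234) = -557061018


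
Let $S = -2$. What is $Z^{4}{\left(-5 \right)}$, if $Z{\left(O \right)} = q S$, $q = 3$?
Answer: $1296$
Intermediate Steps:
$Z{\left(O \right)} = -6$ ($Z{\left(O \right)} = 3 \left(-2\right) = -6$)
$Z^{4}{\left(-5 \right)} = \left(-6\right)^{4} = 1296$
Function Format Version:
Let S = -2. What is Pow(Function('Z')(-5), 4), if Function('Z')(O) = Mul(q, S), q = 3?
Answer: 1296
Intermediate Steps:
Function('Z')(O) = -6 (Function('Z')(O) = Mul(3, -2) = -6)
Pow(Function('Z')(-5), 4) = Pow(-6, 4) = 1296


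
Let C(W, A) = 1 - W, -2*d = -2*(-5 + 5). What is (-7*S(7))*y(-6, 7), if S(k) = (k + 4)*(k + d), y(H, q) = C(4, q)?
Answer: 1617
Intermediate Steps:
d = 0 (d = -(-1)*(-5 + 5) = -(-1)*0 = -1/2*0 = 0)
y(H, q) = -3 (y(H, q) = 1 - 1*4 = 1 - 4 = -3)
S(k) = k*(4 + k) (S(k) = (k + 4)*(k + 0) = (4 + k)*k = k*(4 + k))
(-7*S(7))*y(-6, 7) = -49*(4 + 7)*(-3) = -49*11*(-3) = -7*77*(-3) = -539*(-3) = 1617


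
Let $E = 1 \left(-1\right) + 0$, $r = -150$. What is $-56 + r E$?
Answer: $94$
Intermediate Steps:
$E = -1$ ($E = -1 + 0 = -1$)
$-56 + r E = -56 - -150 = -56 + 150 = 94$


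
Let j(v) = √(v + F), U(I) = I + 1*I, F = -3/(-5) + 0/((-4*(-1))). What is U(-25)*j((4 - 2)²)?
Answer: -10*√115 ≈ -107.24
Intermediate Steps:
F = ⅗ (F = -3*(-⅕) + 0/4 = ⅗ + 0*(¼) = ⅗ + 0 = ⅗ ≈ 0.60000)
U(I) = 2*I (U(I) = I + I = 2*I)
j(v) = √(⅗ + v) (j(v) = √(v + ⅗) = √(⅗ + v))
U(-25)*j((4 - 2)²) = (2*(-25))*(√(15 + 25*(4 - 2)²)/5) = -10*√(15 + 25*2²) = -10*√(15 + 25*4) = -10*√(15 + 100) = -10*√115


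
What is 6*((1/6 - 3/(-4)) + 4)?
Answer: 59/2 ≈ 29.500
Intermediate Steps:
6*((1/6 - 3/(-4)) + 4) = 6*((1*(⅙) - 3*(-¼)) + 4) = 6*((⅙ + ¾) + 4) = 6*(11/12 + 4) = 6*(59/12) = 59/2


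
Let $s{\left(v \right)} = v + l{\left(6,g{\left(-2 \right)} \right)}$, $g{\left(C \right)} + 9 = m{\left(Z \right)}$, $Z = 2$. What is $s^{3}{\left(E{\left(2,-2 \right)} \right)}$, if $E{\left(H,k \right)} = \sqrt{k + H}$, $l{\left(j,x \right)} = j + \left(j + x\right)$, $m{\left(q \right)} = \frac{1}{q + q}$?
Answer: $\frac{2197}{64} \approx 34.328$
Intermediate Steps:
$m{\left(q \right)} = \frac{1}{2 q}$
$g{\left(C \right)} = - \frac{35}{4}$ ($g{\left(C \right)} = -9 + \frac{1}{2 \cdot 2} = -9 + \frac{1}{2} \cdot \frac{1}{2} = -9 + \frac{1}{4} = - \frac{35}{4}$)
$l{\left(j,x \right)} = x + 2 j$
$E{\left(H,k \right)} = \sqrt{H + k}$
$s{\left(v \right)} = \frac{13}{4} + v$ ($s{\left(v \right)} = v + \left(- \frac{35}{4} + 2 \cdot 6\right) = v + \left(- \frac{35}{4} + 12\right) = v + \frac{13}{4} = \frac{13}{4} + v$)
$s^{3}{\left(E{\left(2,-2 \right)} \right)} = \left(\frac{13}{4} + \sqrt{2 - 2}\right)^{3} = \left(\frac{13}{4} + \sqrt{0}\right)^{3} = \left(\frac{13}{4} + 0\right)^{3} = \left(\frac{13}{4}\right)^{3} = \frac{2197}{64}$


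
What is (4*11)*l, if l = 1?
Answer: 44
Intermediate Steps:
(4*11)*l = (4*11)*1 = 44*1 = 44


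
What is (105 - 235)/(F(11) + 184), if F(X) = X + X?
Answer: -65/103 ≈ -0.63107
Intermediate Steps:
F(X) = 2*X
(105 - 235)/(F(11) + 184) = (105 - 235)/(2*11 + 184) = -130/(22 + 184) = -130/206 = -130*1/206 = -65/103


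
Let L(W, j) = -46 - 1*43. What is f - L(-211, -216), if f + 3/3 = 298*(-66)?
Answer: -19580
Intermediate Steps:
L(W, j) = -89 (L(W, j) = -46 - 43 = -89)
f = -19669 (f = -1 + 298*(-66) = -1 - 19668 = -19669)
f - L(-211, -216) = -19669 - 1*(-89) = -19669 + 89 = -19580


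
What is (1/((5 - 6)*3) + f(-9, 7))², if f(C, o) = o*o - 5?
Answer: 17161/9 ≈ 1906.8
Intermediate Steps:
f(C, o) = -5 + o² (f(C, o) = o² - 5 = -5 + o²)
(1/((5 - 6)*3) + f(-9, 7))² = (1/((5 - 6)*3) + (-5 + 7²))² = (1/(-1*3) + (-5 + 49))² = (1/(-3) + 44)² = (-⅓ + 44)² = (131/3)² = 17161/9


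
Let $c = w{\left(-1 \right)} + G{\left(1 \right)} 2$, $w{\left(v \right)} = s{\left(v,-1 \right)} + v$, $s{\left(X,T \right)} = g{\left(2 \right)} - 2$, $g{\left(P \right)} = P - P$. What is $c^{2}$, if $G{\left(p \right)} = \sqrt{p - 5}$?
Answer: $\left(-3 + 4 i\right)^{2} \approx -7.0 - 24.0 i$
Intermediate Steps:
$g{\left(P \right)} = 0$
$s{\left(X,T \right)} = -2$ ($s{\left(X,T \right)} = 0 - 2 = -2$)
$w{\left(v \right)} = -2 + v$
$G{\left(p \right)} = \sqrt{-5 + p}$
$c = -3 + 4 i$ ($c = \left(-2 - 1\right) + \sqrt{-5 + 1} \cdot 2 = -3 + \sqrt{-4} \cdot 2 = -3 + 2 i 2 = -3 + 4 i \approx -3.0 + 4.0 i$)
$c^{2} = \left(-3 + 4 i\right)^{2}$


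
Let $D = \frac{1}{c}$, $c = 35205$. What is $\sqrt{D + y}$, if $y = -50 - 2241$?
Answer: $\frac{i \sqrt{2839447094070}}{35205} \approx 47.864 i$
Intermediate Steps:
$y = -2291$ ($y = -50 - 2241 = -2291$)
$D = \frac{1}{35205} \approx 2.8405 \cdot 10^{-5}$
$\sqrt{D + y} = \sqrt{\frac{1}{35205} - 2291} = \sqrt{- \frac{80654654}{35205}} = \frac{i \sqrt{2839447094070}}{35205}$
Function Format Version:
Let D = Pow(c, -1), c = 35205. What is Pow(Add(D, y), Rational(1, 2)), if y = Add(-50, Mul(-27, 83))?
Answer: Mul(Rational(1, 35205), I, Pow(2839447094070, Rational(1, 2))) ≈ Mul(47.864, I)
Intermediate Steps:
y = -2291 (y = Add(-50, -2241) = -2291)
D = Rational(1, 35205) (D = Pow(35205, -1) = Rational(1, 35205) ≈ 2.8405e-5)
Pow(Add(D, y), Rational(1, 2)) = Pow(Add(Rational(1, 35205), -2291), Rational(1, 2)) = Pow(Rational(-80654654, 35205), Rational(1, 2)) = Mul(Rational(1, 35205), I, Pow(2839447094070, Rational(1, 2)))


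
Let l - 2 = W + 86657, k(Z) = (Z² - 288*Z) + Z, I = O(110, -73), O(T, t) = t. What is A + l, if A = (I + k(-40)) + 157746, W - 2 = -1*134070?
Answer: 123344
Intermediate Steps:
W = -134068 (W = 2 - 1*134070 = 2 - 134070 = -134068)
I = -73
k(Z) = Z² - 287*Z
l = -47409 (l = 2 + (-134068 + 86657) = 2 - 47411 = -47409)
A = 170753 (A = (-73 - 40*(-287 - 40)) + 157746 = (-73 - 40*(-327)) + 157746 = (-73 + 13080) + 157746 = 13007 + 157746 = 170753)
A + l = 170753 - 47409 = 123344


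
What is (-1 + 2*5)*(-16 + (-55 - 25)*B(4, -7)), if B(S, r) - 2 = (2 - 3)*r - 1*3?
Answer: -4464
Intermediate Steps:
B(S, r) = -1 - r (B(S, r) = 2 + ((2 - 3)*r - 1*3) = 2 + (-r - 3) = 2 + (-3 - r) = -1 - r)
(-1 + 2*5)*(-16 + (-55 - 25)*B(4, -7)) = (-1 + 2*5)*(-16 + (-55 - 25)*(-1 - 1*(-7))) = (-1 + 10)*(-16 - 80*(-1 + 7)) = 9*(-16 - 80*6) = 9*(-16 - 480) = 9*(-496) = -4464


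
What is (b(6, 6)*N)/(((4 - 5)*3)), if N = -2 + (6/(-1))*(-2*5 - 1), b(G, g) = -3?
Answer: 64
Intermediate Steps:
N = 64 (N = -2 + (6*(-1))*(-10 - 1) = -2 - 6*(-11) = -2 + 66 = 64)
(b(6, 6)*N)/(((4 - 5)*3)) = (-3*64)/(((4 - 5)*3)) = -192/((-1*3)) = -192/(-3) = -192*(-⅓) = 64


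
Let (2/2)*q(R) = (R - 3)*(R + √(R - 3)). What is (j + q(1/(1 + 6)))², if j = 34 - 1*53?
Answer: 848401/2401 + 76080*I*√35/2401 ≈ 353.35 + 187.46*I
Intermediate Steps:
q(R) = (-3 + R)*(R + √(-3 + R)) (q(R) = (R - 3)*(R + √(R - 3)) = (-3 + R)*(R + √(-3 + R)))
j = -19 (j = 34 - 53 = -19)
(j + q(1/(1 + 6)))² = (-19 + ((1/(1 + 6))² - 3/(1 + 6) - 3*√(-3 + 1/(1 + 6)) + √(-3 + 1/(1 + 6))/(1 + 6)))² = (-19 + ((1/7)² - 3/7 - 3*√(-3 + 1/7) + √(-3 + 1/7)/7))² = (-19 + ((⅐)² - 3*⅐ - 3*√(-3 + ⅐) + √(-3 + ⅐)/7))² = (-19 + (1/49 - 3/7 - 6*I*√35/7 + √(-20/7)/7))² = (-19 + (1/49 - 3/7 - 6*I*√35/7 + (2*I*√35/7)/7))² = (-19 + (1/49 - 3/7 - 6*I*√35/7 + 2*I*√35/49))² = (-19 + (-20/49 - 40*I*√35/49))² = (-951/49 - 40*I*√35/49)²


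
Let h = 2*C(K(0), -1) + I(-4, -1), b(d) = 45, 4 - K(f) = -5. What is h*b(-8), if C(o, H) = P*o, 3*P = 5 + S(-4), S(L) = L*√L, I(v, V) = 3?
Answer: 1485 - 2160*I ≈ 1485.0 - 2160.0*I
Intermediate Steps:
S(L) = L^(3/2)
K(f) = 9 (K(f) = 4 - 1*(-5) = 4 + 5 = 9)
P = 5/3 - 8*I/3 (P = (5 + (-4)^(3/2))/3 = (5 - 8*I)/3 = 5/3 - 8*I/3 ≈ 1.6667 - 2.6667*I)
C(o, H) = o*(5/3 - 8*I/3) (C(o, H) = (5/3 - 8*I/3)*o = o*(5/3 - 8*I/3))
h = 33 - 48*I (h = 2*((⅓)*9*(5 - 8*I)) + 3 = 2*(15 - 24*I) + 3 = (30 - 48*I) + 3 = 33 - 48*I ≈ 33.0 - 48.0*I)
h*b(-8) = (33 - 48*I)*45 = 1485 - 2160*I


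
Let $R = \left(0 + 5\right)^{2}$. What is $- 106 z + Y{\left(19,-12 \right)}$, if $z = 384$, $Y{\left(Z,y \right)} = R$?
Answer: $-40679$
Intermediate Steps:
$R = 25$ ($R = 5^{2} = 25$)
$Y{\left(Z,y \right)} = 25$
$- 106 z + Y{\left(19,-12 \right)} = \left(-106\right) 384 + 25 = -40704 + 25 = -40679$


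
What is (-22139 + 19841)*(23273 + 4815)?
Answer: -64546224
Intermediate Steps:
(-22139 + 19841)*(23273 + 4815) = -2298*28088 = -64546224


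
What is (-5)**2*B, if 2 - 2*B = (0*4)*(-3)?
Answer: 25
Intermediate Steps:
B = 1 (B = 1 - 0*4*(-3)/2 = 1 - 0*(-3) = 1 - 1/2*0 = 1 + 0 = 1)
(-5)**2*B = (-5)**2*1 = 25*1 = 25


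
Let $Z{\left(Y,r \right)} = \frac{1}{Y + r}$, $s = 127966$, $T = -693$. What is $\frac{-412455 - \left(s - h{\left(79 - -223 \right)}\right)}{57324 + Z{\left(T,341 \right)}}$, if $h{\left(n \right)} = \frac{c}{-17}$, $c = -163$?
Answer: $- \frac{3233821888}{343026799} \approx -9.4273$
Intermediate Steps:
$h{\left(n \right)} = \frac{163}{17}$ ($h{\left(n \right)} = - \frac{163}{-17} = \left(-163\right) \left(- \frac{1}{17}\right) = \frac{163}{17}$)
$\frac{-412455 - \left(s - h{\left(79 - -223 \right)}\right)}{57324 + Z{\left(T,341 \right)}} = \frac{-412455 + \left(\frac{163}{17} - 127966\right)}{57324 + \frac{1}{-693 + 341}} = \frac{-412455 + \left(\frac{163}{17} - 127966\right)}{57324 + \frac{1}{-352}} = \frac{-412455 - \frac{2175259}{17}}{57324 - \frac{1}{352}} = - \frac{9186994}{17 \cdot \frac{20178047}{352}} = \left(- \frac{9186994}{17}\right) \frac{352}{20178047} = - \frac{3233821888}{343026799}$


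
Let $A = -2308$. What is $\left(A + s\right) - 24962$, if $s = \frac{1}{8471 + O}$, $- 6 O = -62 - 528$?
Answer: $- \frac{701057157}{25708} \approx -27270.0$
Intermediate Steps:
$O = \frac{295}{3}$ ($O = - \frac{-62 - 528}{6} = \left(- \frac{1}{6}\right) \left(-590\right) = \frac{295}{3} \approx 98.333$)
$s = \frac{3}{25708}$ ($s = \frac{1}{8471 + \frac{295}{3}} = \frac{1}{\frac{25708}{3}} = \frac{3}{25708} \approx 0.0001167$)
$\left(A + s\right) - 24962 = \left(-2308 + \frac{3}{25708}\right) - 24962 = - \frac{59334061}{25708} - 24962 = - \frac{701057157}{25708}$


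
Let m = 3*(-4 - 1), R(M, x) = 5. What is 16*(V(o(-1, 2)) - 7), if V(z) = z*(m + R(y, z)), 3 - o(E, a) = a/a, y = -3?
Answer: -432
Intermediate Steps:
o(E, a) = 2 (o(E, a) = 3 - a/a = 3 - 1*1 = 3 - 1 = 2)
m = -15 (m = 3*(-5) = -15)
V(z) = -10*z (V(z) = z*(-15 + 5) = z*(-10) = -10*z)
16*(V(o(-1, 2)) - 7) = 16*(-10*2 - 7) = 16*(-20 - 7) = 16*(-27) = -432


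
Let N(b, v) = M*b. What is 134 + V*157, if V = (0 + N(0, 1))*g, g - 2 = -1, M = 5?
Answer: 134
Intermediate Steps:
N(b, v) = 5*b
g = 1 (g = 2 - 1 = 1)
V = 0 (V = (0 + 5*0)*1 = (0 + 0)*1 = 0*1 = 0)
134 + V*157 = 134 + 0*157 = 134 + 0 = 134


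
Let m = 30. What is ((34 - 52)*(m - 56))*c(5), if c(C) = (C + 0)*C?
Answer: 11700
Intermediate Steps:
c(C) = C² (c(C) = C*C = C²)
((34 - 52)*(m - 56))*c(5) = ((34 - 52)*(30 - 56))*5² = -18*(-26)*25 = 468*25 = 11700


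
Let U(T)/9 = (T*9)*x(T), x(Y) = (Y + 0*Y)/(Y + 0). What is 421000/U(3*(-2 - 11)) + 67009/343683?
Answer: -1783689649/13403637 ≈ -133.07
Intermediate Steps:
x(Y) = 1 (x(Y) = (Y + 0)/Y = Y/Y = 1)
U(T) = 81*T (U(T) = 9*((T*9)*1) = 9*((9*T)*1) = 9*(9*T) = 81*T)
421000/U(3*(-2 - 11)) + 67009/343683 = 421000/((81*(3*(-2 - 11)))) + 67009/343683 = 421000/((81*(3*(-13)))) + 67009*(1/343683) = 421000/((81*(-39))) + 67009/343683 = 421000/(-3159) + 67009/343683 = 421000*(-1/3159) + 67009/343683 = -421000/3159 + 67009/343683 = -1783689649/13403637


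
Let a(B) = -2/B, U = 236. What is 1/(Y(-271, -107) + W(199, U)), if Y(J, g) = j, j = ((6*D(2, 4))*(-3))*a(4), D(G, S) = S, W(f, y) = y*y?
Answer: 1/55732 ≈ 1.7943e-5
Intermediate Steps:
W(f, y) = y**2
j = 36 (j = ((6*4)*(-3))*(-2/4) = (24*(-3))*(-2*1/4) = -72*(-1/2) = 36)
Y(J, g) = 36
1/(Y(-271, -107) + W(199, U)) = 1/(36 + 236**2) = 1/(36 + 55696) = 1/55732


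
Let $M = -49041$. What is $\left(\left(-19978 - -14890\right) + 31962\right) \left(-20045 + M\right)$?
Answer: $-1856617164$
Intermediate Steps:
$\left(\left(-19978 - -14890\right) + 31962\right) \left(-20045 + M\right) = \left(\left(-19978 - -14890\right) + 31962\right) \left(-20045 - 49041\right) = \left(\left(-19978 + 14890\right) + 31962\right) \left(-69086\right) = \left(-5088 + 31962\right) \left(-69086\right) = 26874 \left(-69086\right) = -1856617164$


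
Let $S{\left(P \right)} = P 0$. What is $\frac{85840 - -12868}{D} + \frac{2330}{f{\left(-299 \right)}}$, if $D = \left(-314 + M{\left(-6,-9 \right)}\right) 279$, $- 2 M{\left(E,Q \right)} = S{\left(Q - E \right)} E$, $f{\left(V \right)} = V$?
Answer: $- \frac{116817836}{13097097} \approx -8.9194$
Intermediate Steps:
$S{\left(P \right)} = 0$
$M{\left(E,Q \right)} = 0$ ($M{\left(E,Q \right)} = - \frac{0 E}{2} = \left(- \frac{1}{2}\right) 0 = 0$)
$D = -87606$ ($D = \left(-314 + 0\right) 279 = \left(-314\right) 279 = -87606$)
$\frac{85840 - -12868}{D} + \frac{2330}{f{\left(-299 \right)}} = \frac{85840 - -12868}{-87606} + \frac{2330}{-299} = \left(85840 + 12868\right) \left(- \frac{1}{87606}\right) + 2330 \left(- \frac{1}{299}\right) = 98708 \left(- \frac{1}{87606}\right) - \frac{2330}{299} = - \frac{49354}{43803} - \frac{2330}{299} = - \frac{116817836}{13097097}$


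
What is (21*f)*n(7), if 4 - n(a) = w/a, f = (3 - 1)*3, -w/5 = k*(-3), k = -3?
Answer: 1314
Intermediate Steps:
w = -45 (w = -(-15)*(-3) = -5*9 = -45)
f = 6 (f = 2*3 = 6)
n(a) = 4 + 45/a (n(a) = 4 - (-45)/a = 4 + 45/a)
(21*f)*n(7) = (21*6)*(4 + 45/7) = 126*(4 + 45*(⅐)) = 126*(4 + 45/7) = 126*(73/7) = 1314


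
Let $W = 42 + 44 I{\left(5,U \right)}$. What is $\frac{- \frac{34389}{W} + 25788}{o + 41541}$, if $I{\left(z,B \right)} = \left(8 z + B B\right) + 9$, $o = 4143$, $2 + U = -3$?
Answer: $\frac{28338145}{50221944} \approx 0.56426$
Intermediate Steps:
$U = -5$ ($U = -2 - 3 = -5$)
$I{\left(z,B \right)} = 9 + B^{2} + 8 z$ ($I{\left(z,B \right)} = \left(8 z + B^{2}\right) + 9 = \left(B^{2} + 8 z\right) + 9 = 9 + B^{2} + 8 z$)
$W = 3298$ ($W = 42 + 44 \left(9 + \left(-5\right)^{2} + 8 \cdot 5\right) = 42 + 44 \left(9 + 25 + 40\right) = 42 + 44 \cdot 74 = 42 + 3256 = 3298$)
$\frac{- \frac{34389}{W} + 25788}{o + 41541} = \frac{- \frac{34389}{3298} + 25788}{4143 + 41541} = \frac{\left(-34389\right) \frac{1}{3298} + 25788}{45684} = \left(- \frac{34389}{3298} + 25788\right) \frac{1}{45684} = \frac{85014435}{3298} \cdot \frac{1}{45684} = \frac{28338145}{50221944}$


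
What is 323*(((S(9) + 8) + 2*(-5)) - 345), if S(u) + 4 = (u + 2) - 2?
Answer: -110466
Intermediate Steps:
S(u) = -4 + u (S(u) = -4 + ((u + 2) - 2) = -4 + ((2 + u) - 2) = -4 + u)
323*(((S(9) + 8) + 2*(-5)) - 345) = 323*((((-4 + 9) + 8) + 2*(-5)) - 345) = 323*(((5 + 8) - 10) - 345) = 323*((13 - 10) - 345) = 323*(3 - 345) = 323*(-342) = -110466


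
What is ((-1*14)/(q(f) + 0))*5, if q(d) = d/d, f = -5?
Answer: -70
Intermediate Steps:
q(d) = 1
((-1*14)/(q(f) + 0))*5 = ((-1*14)/(1 + 0))*5 = (-14/1)*5 = (1*(-14))*5 = -14*5 = -70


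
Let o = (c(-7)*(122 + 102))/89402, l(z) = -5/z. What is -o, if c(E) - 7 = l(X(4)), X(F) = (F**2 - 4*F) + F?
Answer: -644/44701 ≈ -0.014407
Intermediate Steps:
X(F) = F**2 - 3*F
c(E) = 23/4 (c(E) = 7 - 5*1/(4*(-3 + 4)) = 7 - 5/(4*1) = 7 - 5/4 = 23/4)
o = 644/44701 (o = (23*(122 + 102)/4)/89402 = ((23/4)*224)*(1/89402) = 1288*(1/89402) = 644/44701 ≈ 0.014407)
-o = -1*644/44701 = -644/44701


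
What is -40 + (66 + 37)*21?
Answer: 2123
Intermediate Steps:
-40 + (66 + 37)*21 = -40 + 103*21 = -40 + 2163 = 2123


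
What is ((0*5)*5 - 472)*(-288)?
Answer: 135936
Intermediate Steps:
((0*5)*5 - 472)*(-288) = (0*5 - 472)*(-288) = (0 - 472)*(-288) = -472*(-288) = 135936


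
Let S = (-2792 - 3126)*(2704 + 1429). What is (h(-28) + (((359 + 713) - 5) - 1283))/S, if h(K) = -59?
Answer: 25/2223554 ≈ 1.1243e-5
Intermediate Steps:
S = -24459094 (S = -5918*4133 = -24459094)
(h(-28) + (((359 + 713) - 5) - 1283))/S = (-59 + (((359 + 713) - 5) - 1283))/(-24459094) = (-59 + ((1072 - 5) - 1283))*(-1/24459094) = (-59 + (1067 - 1283))*(-1/24459094) = (-59 - 216)*(-1/24459094) = -275*(-1/24459094) = 25/2223554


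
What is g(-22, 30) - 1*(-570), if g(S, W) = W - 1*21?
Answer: 579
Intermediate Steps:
g(S, W) = -21 + W (g(S, W) = W - 21 = -21 + W)
g(-22, 30) - 1*(-570) = (-21 + 30) - 1*(-570) = 9 + 570 = 579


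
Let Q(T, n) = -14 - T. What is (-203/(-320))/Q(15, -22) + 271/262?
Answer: 42443/41920 ≈ 1.0125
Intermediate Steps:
(-203/(-320))/Q(15, -22) + 271/262 = (-203/(-320))/(-14 - 1*15) + 271/262 = (-203*(-1/320))/(-14 - 15) + 271*(1/262) = (203/320)/(-29) + 271/262 = (203/320)*(-1/29) + 271/262 = -7/320 + 271/262 = 42443/41920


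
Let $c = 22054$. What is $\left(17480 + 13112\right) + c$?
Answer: $52646$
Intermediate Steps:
$\left(17480 + 13112\right) + c = \left(17480 + 13112\right) + 22054 = 30592 + 22054 = 52646$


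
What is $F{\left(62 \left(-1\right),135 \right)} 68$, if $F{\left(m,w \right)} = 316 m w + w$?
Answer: $-179845380$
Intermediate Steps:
$F{\left(m,w \right)} = w + 316 m w$ ($F{\left(m,w \right)} = 316 m w + w = w + 316 m w$)
$F{\left(62 \left(-1\right),135 \right)} 68 = 135 \left(1 + 316 \cdot 62 \left(-1\right)\right) 68 = 135 \left(1 + 316 \left(-62\right)\right) 68 = 135 \left(1 - 19592\right) 68 = 135 \left(-19591\right) 68 = \left(-2644785\right) 68 = -179845380$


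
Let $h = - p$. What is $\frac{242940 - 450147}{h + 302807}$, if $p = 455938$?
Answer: $\frac{18837}{13921} \approx 1.3531$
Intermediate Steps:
$h = -455938$ ($h = \left(-1\right) 455938 = -455938$)
$\frac{242940 - 450147}{h + 302807} = \frac{242940 - 450147}{-455938 + 302807} = - \frac{207207}{-153131} = \left(-207207\right) \left(- \frac{1}{153131}\right) = \frac{18837}{13921}$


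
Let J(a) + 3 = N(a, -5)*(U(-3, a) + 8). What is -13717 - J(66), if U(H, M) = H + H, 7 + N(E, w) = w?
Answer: -13690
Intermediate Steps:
N(E, w) = -7 + w
U(H, M) = 2*H
J(a) = -27 (J(a) = -3 + (-7 - 5)*(2*(-3) + 8) = -3 - 12*(-6 + 8) = -3 - 12*2 = -3 - 24 = -27)
-13717 - J(66) = -13717 - 1*(-27) = -13717 + 27 = -13690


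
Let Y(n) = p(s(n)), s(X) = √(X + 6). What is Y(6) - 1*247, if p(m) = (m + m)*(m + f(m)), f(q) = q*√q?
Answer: -223 + 24*√2*3^(¼) ≈ -178.33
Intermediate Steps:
s(X) = √(6 + X)
f(q) = q^(3/2)
p(m) = 2*m*(m + m^(3/2)) (p(m) = (m + m)*(m + m^(3/2)) = (2*m)*(m + m^(3/2)) = 2*m*(m + m^(3/2)))
Y(n) = 2*√(6 + n)*(√(6 + n) + (6 + n)^(¾)) (Y(n) = 2*√(6 + n)*(√(6 + n) + (√(6 + n))^(3/2)) = 2*√(6 + n)*(√(6 + n) + (6 + n)^(¾)))
Y(6) - 1*247 = (12 + 2*6 + 2*(6 + 6)^(5/4)) - 1*247 = (12 + 12 + 2*12^(5/4)) - 247 = (12 + 12 + 2*(12*√2*3^(¼))) - 247 = (12 + 12 + 24*√2*3^(¼)) - 247 = (24 + 24*√2*3^(¼)) - 247 = -223 + 24*√2*3^(¼)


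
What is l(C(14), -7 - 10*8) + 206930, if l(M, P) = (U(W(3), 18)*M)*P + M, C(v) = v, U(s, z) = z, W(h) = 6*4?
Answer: 185020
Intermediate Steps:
W(h) = 24
l(M, P) = M + 18*M*P (l(M, P) = (18*M)*P + M = 18*M*P + M = M + 18*M*P)
l(C(14), -7 - 10*8) + 206930 = 14*(1 + 18*(-7 - 10*8)) + 206930 = 14*(1 + 18*(-7 - 80)) + 206930 = 14*(1 + 18*(-87)) + 206930 = 14*(1 - 1566) + 206930 = 14*(-1565) + 206930 = -21910 + 206930 = 185020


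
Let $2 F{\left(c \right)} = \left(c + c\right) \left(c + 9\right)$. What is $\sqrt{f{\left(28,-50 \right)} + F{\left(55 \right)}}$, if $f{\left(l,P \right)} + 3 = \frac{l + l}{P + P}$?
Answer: $\frac{\sqrt{87911}}{5} \approx 59.3$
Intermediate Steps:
$f{\left(l,P \right)} = -3 + \frac{l}{P}$ ($f{\left(l,P \right)} = -3 + \frac{l + l}{P + P} = -3 + \frac{2 l}{2 P} = -3 + 2 l \frac{1}{2 P} = -3 + \frac{l}{P}$)
$F{\left(c \right)} = c \left(9 + c\right)$ ($F{\left(c \right)} = \frac{\left(c + c\right) \left(c + 9\right)}{2} = \frac{2 c \left(9 + c\right)}{2} = c \left(9 + c\right)$)
$\sqrt{f{\left(28,-50 \right)} + F{\left(55 \right)}} = \sqrt{\left(-3 + \frac{28}{-50}\right) + 55 \left(9 + 55\right)} = \sqrt{\left(-3 + 28 \left(- \frac{1}{50}\right)\right) + 55 \cdot 64} = \sqrt{\left(-3 - \frac{14}{25}\right) + 3520} = \sqrt{- \frac{89}{25} + 3520} = \sqrt{\frac{87911}{25}} = \frac{\sqrt{87911}}{5}$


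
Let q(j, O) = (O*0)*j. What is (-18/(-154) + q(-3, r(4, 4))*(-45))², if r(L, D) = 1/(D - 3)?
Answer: 81/5929 ≈ 0.013662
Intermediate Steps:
r(L, D) = 1/(-3 + D)
q(j, O) = 0 (q(j, O) = 0*j = 0)
(-18/(-154) + q(-3, r(4, 4))*(-45))² = (-18/(-154) + 0*(-45))² = (-18*(-1/154) + 0)² = (9/77 + 0)² = (9/77)² = 81/5929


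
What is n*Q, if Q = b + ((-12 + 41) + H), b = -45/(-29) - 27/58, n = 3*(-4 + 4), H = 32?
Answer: 0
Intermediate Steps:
n = 0 (n = 3*0 = 0)
b = 63/58 (b = -45*(-1/29) - 27*1/58 = 45/29 - 27/58 = 63/58 ≈ 1.0862)
Q = 3601/58 (Q = 63/58 + ((-12 + 41) + 32) = 63/58 + (29 + 32) = 63/58 + 61 = 3601/58 ≈ 62.086)
n*Q = 0*(3601/58) = 0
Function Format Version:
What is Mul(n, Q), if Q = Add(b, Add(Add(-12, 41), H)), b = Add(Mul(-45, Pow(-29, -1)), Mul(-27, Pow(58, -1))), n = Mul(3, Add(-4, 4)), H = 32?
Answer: 0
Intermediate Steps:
n = 0 (n = Mul(3, 0) = 0)
b = Rational(63, 58) (b = Add(Mul(-45, Rational(-1, 29)), Mul(-27, Rational(1, 58))) = Add(Rational(45, 29), Rational(-27, 58)) = Rational(63, 58) ≈ 1.0862)
Q = Rational(3601, 58) (Q = Add(Rational(63, 58), Add(Add(-12, 41), 32)) = Add(Rational(63, 58), Add(29, 32)) = Add(Rational(63, 58), 61) = Rational(3601, 58) ≈ 62.086)
Mul(n, Q) = Mul(0, Rational(3601, 58)) = 0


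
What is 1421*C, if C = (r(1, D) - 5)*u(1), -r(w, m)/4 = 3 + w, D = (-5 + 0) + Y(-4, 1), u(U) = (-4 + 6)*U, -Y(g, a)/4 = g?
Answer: -59682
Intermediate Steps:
Y(g, a) = -4*g
u(U) = 2*U
D = 11 (D = (-5 + 0) - 4*(-4) = -5 + 16 = 11)
r(w, m) = -12 - 4*w (r(w, m) = -4*(3 + w) = -12 - 4*w)
C = -42 (C = ((-12 - 4*1) - 5)*(2*1) = ((-12 - 4) - 5)*2 = (-16 - 5)*2 = -21*2 = -42)
1421*C = 1421*(-42) = -59682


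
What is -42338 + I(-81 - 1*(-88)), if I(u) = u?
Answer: -42331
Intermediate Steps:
-42338 + I(-81 - 1*(-88)) = -42338 + (-81 - 1*(-88)) = -42338 + (-81 + 88) = -42338 + 7 = -42331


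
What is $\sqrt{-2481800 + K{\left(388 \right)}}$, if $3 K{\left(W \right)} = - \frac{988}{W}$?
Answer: $\frac{i \sqrt{210161377677}}{291} \approx 1575.4 i$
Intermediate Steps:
$K{\left(W \right)} = - \frac{988}{3 W}$ ($K{\left(W \right)} = \frac{\left(-988\right) \frac{1}{W}}{3} = - \frac{988}{3 W}$)
$\sqrt{-2481800 + K{\left(388 \right)}} = \sqrt{-2481800 - \frac{988}{3 \cdot 388}} = \sqrt{-2481800 - \frac{247}{291}} = \sqrt{- \frac{722204047}{291}} = \frac{i \sqrt{210161377677}}{291}$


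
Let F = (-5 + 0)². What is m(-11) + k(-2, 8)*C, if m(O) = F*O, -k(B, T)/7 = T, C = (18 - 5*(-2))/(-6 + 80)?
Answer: -10959/37 ≈ -296.19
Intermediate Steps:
C = 14/37 (C = (18 + 10)/74 = 28*(1/74) = 14/37 ≈ 0.37838)
k(B, T) = -7*T
F = 25 (F = (-5)² = 25)
m(O) = 25*O
m(-11) + k(-2, 8)*C = 25*(-11) - 7*8*(14/37) = -275 - 56*14/37 = -275 - 784/37 = -10959/37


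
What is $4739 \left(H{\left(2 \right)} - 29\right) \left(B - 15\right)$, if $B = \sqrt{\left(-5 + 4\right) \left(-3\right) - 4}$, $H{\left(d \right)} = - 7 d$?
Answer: $3056655 - 203777 i \approx 3.0567 \cdot 10^{6} - 2.0378 \cdot 10^{5} i$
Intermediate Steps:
$B = i$ ($B = \sqrt{\left(-1\right) \left(-3\right) - 4} = \sqrt{3 - 4} = \sqrt{-1} = i \approx 1.0 i$)
$4739 \left(H{\left(2 \right)} - 29\right) \left(B - 15\right) = 4739 \left(\left(-7\right) 2 - 29\right) \left(i - 15\right) = 4739 \left(-14 - 29\right) \left(-15 + i\right) = 4739 \left(- 43 \left(-15 + i\right)\right) = 4739 \left(645 - 43 i\right) = 3056655 - 203777 i$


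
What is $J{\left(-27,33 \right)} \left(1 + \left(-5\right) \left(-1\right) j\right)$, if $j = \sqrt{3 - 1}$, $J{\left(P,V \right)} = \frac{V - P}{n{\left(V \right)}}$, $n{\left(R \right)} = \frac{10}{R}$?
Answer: $198 + 990 \sqrt{2} \approx 1598.1$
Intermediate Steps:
$J{\left(P,V \right)} = \frac{V \left(V - P\right)}{10}$ ($J{\left(P,V \right)} = \frac{V - P}{10 \frac{1}{V}} = \left(V - P\right) \frac{V}{10} = \frac{V \left(V - P\right)}{10}$)
$j = \sqrt{2} \approx 1.4142$
$J{\left(-27,33 \right)} \left(1 + \left(-5\right) \left(-1\right) j\right) = \frac{1}{10} \cdot 33 \left(33 - -27\right) \left(1 + \left(-5\right) \left(-1\right) \sqrt{2}\right) = \frac{1}{10} \cdot 33 \left(33 + 27\right) \left(1 + 5 \sqrt{2}\right) = \frac{1}{10} \cdot 33 \cdot 60 \left(1 + 5 \sqrt{2}\right) = 198 \left(1 + 5 \sqrt{2}\right) = 198 + 990 \sqrt{2}$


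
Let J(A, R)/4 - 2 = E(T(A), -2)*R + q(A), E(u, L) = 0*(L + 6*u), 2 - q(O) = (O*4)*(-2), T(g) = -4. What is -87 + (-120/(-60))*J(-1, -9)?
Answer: -119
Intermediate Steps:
q(O) = 2 + 8*O (q(O) = 2 - O*4*(-2) = 2 - 4*O*(-2) = 2 - (-8)*O = 2 + 8*O)
E(u, L) = 0
J(A, R) = 16 + 32*A (J(A, R) = 8 + 4*(0*R + (2 + 8*A)) = 8 + 4*(0 + (2 + 8*A)) = 8 + 4*(2 + 8*A) = 8 + (8 + 32*A) = 16 + 32*A)
-87 + (-120/(-60))*J(-1, -9) = -87 + (-120/(-60))*(16 + 32*(-1)) = -87 + (-120*(-1/60))*(16 - 32) = -87 + 2*(-16) = -87 - 32 = -119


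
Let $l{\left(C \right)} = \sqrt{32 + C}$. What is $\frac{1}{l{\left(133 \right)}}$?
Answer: $\frac{\sqrt{165}}{165} \approx 0.07785$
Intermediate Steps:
$\frac{1}{l{\left(133 \right)}} = \frac{1}{\sqrt{32 + 133}} = \frac{1}{\sqrt{165}} = \frac{\sqrt{165}}{165}$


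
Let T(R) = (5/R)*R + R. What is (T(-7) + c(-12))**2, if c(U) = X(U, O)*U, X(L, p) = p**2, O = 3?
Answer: 12100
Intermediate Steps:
T(R) = 5 + R
c(U) = 9*U (c(U) = 3**2*U = 9*U)
(T(-7) + c(-12))**2 = ((5 - 7) + 9*(-12))**2 = (-2 - 108)**2 = (-110)**2 = 12100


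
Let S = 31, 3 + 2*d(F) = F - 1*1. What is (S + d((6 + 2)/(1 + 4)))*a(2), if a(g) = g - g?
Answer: 0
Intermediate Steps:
d(F) = -2 + F/2 (d(F) = -3/2 + (F - 1*1)/2 = -3/2 + (F - 1)/2 = -3/2 + (-1 + F)/2 = -3/2 + (-½ + F/2) = -2 + F/2)
a(g) = 0
(S + d((6 + 2)/(1 + 4)))*a(2) = (31 + (-2 + ((6 + 2)/(1 + 4))/2))*0 = (31 + (-2 + (8/5)/2))*0 = (31 + (-2 + (8*(⅕))/2))*0 = (31 + (-2 + (½)*(8/5)))*0 = (31 + (-2 + ⅘))*0 = (31 - 6/5)*0 = (149/5)*0 = 0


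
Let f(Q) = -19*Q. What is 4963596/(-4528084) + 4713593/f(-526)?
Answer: 483953156077/1028492534 ≈ 470.55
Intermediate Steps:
4963596/(-4528084) + 4713593/f(-526) = 4963596/(-4528084) + 4713593/((-19*(-526))) = 4963596*(-1/4528084) + 4713593/9994 = -112809/102911 + 4713593*(1/9994) = -112809/102911 + 4713593/9994 = 483953156077/1028492534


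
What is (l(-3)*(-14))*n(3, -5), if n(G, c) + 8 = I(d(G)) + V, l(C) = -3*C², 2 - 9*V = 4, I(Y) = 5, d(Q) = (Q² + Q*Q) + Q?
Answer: -1218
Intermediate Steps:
d(Q) = Q + 2*Q² (d(Q) = (Q² + Q²) + Q = 2*Q² + Q = Q + 2*Q²)
V = -2/9 (V = 2/9 - ⅑*4 = 2/9 - 4/9 = -2/9 ≈ -0.22222)
n(G, c) = -29/9 (n(G, c) = -8 + (5 - 2/9) = -8 + 43/9 = -29/9)
(l(-3)*(-14))*n(3, -5) = (-3*(-3)²*(-14))*(-29/9) = (-3*9*(-14))*(-29/9) = -27*(-14)*(-29/9) = 378*(-29/9) = -1218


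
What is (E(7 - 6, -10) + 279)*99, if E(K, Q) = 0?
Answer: 27621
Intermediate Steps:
(E(7 - 6, -10) + 279)*99 = (0 + 279)*99 = 279*99 = 27621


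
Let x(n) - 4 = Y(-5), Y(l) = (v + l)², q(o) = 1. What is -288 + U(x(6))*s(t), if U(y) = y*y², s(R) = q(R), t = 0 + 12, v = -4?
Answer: 613837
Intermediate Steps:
t = 12
Y(l) = (-4 + l)²
s(R) = 1
x(n) = 85 (x(n) = 4 + (-4 - 5)² = 4 + (-9)² = 4 + 81 = 85)
U(y) = y³
-288 + U(x(6))*s(t) = -288 + 85³*1 = -288 + 614125*1 = -288 + 614125 = 613837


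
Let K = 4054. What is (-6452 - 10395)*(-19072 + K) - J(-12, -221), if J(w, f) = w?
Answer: 253008258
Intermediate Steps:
(-6452 - 10395)*(-19072 + K) - J(-12, -221) = (-6452 - 10395)*(-19072 + 4054) - 1*(-12) = -16847*(-15018) + 12 = 253008246 + 12 = 253008258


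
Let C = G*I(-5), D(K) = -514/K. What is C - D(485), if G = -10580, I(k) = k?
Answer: 25657014/485 ≈ 52901.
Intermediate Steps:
C = 52900 (C = -10580*(-5) = 52900)
C - D(485) = 52900 - (-514)/485 = 52900 - 1*(-514/485) = 52900 + 514/485 = 25657014/485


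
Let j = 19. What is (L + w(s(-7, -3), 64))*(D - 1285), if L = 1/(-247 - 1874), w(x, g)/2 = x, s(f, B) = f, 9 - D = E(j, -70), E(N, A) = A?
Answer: 11937390/707 ≈ 16885.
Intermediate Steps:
D = 79 (D = 9 - 1*(-70) = 9 + 70 = 79)
w(x, g) = 2*x
L = -1/2121 (L = 1/(-2121) = -1/2121 ≈ -0.00047148)
(L + w(s(-7, -3), 64))*(D - 1285) = (-1/2121 + 2*(-7))*(79 - 1285) = (-1/2121 - 14)*(-1206) = -29695/2121*(-1206) = 11937390/707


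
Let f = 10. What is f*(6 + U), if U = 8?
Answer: 140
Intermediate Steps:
f*(6 + U) = 10*(6 + 8) = 10*14 = 140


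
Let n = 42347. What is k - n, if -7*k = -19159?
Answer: -39610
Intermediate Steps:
k = 2737 (k = -1/7*(-19159) = 2737)
k - n = 2737 - 1*42347 = 2737 - 42347 = -39610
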